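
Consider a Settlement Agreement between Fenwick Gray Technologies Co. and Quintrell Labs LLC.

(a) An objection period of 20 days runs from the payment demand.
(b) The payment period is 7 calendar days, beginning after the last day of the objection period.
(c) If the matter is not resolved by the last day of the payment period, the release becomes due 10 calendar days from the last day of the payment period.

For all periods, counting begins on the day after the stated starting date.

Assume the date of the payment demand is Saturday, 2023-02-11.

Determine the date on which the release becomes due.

The last day of the objection period: 2023-02-11 + 20 days = 2023-03-03.
Adding 7 calendar days to 2023-03-03 gives 2023-03-10, which is the last day of the payment period.
Adding 10 calendar days to 2023-03-10 gives 2023-03-20, which is the date on which the release becomes due.

2023-03-20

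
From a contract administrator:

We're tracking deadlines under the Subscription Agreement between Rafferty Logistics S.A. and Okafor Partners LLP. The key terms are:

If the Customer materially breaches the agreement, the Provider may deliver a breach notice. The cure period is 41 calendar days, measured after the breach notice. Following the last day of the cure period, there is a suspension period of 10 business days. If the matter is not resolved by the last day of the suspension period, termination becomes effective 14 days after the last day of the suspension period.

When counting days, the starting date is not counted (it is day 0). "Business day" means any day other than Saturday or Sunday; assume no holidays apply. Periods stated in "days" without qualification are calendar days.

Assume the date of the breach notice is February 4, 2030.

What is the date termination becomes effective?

April 12, 2030

The last day of the cure period: February 4, 2030 + 41 days = March 17, 2030.
From Sunday, March 17, 2030, 10 business days (Mar 18, Mar 19, Mar 20, Mar 21, Mar 22, Mar 25, Mar 26, Mar 27, Mar 28, Mar 29, skipping weekends) brings us to Friday, March 29, 2030, which is the last day of the suspension period.
The date termination becomes effective: 14 calendar days after March 29, 2030 is April 12, 2030.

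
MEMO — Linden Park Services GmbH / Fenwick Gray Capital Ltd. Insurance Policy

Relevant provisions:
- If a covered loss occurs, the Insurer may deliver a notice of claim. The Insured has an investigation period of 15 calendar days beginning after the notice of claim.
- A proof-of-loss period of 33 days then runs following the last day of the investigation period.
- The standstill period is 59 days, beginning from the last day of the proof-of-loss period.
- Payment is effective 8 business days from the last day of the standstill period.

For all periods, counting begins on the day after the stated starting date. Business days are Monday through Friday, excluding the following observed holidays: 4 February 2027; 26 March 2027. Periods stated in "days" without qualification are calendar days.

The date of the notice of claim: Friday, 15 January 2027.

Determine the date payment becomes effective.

12 May 2027

Adding 15 calendar days to 15 January 2027 gives 30 January 2027, which is the last day of the investigation period.
Adding 33 calendar days to 30 January 2027 gives 4 March 2027, which is the last day of the proof-of-loss period.
The last day of the standstill period: 4 March 2027 + 59 days = 2 May 2027.
The date payment becomes effective: counting 8 business days from Sunday, 2 May 2027 (May 3, May 4, May 5, May 6, May 7, May 10, May 11, May 12, skipping weekends) reaches Wednesday, 12 May 2027.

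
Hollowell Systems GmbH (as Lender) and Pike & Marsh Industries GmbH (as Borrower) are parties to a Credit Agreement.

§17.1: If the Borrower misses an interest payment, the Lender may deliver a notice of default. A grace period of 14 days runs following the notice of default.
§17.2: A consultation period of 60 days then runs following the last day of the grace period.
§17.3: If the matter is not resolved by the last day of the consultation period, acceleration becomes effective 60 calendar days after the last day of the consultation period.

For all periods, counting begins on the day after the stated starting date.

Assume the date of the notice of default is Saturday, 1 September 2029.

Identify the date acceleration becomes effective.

Adding 14 calendar days to 1 September 2029 gives 15 September 2029, which is the last day of the grace period.
Adding 60 calendar days to 15 September 2029 gives 14 November 2029, which is the last day of the consultation period.
The date acceleration becomes effective: 14 November 2029 + 60 days = 13 January 2030.

13 January 2030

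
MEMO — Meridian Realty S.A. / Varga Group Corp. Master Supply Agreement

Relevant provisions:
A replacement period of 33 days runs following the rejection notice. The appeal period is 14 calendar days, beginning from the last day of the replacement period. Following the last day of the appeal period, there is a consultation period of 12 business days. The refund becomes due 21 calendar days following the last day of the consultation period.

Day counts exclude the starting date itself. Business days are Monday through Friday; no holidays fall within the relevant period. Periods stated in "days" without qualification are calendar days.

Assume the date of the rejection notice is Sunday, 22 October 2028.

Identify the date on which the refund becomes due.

Adding 33 calendar days to 22 October 2028 gives 24 November 2028, which is the last day of the replacement period.
The last day of the appeal period: 14 calendar days after 24 November 2028 is 8 December 2028.
The last day of the consultation period: 12 business days after Friday, 8 December 2028, skipping weekends — Dec 11, Dec 12, Dec 13, Dec 14, …, Dec 22, Dec 25, Dec 26 — lands on Tuesday, 26 December 2028.
Adding 21 calendar days to 26 December 2028 gives 16 January 2029, which is the date on which the refund becomes due.

16 January 2029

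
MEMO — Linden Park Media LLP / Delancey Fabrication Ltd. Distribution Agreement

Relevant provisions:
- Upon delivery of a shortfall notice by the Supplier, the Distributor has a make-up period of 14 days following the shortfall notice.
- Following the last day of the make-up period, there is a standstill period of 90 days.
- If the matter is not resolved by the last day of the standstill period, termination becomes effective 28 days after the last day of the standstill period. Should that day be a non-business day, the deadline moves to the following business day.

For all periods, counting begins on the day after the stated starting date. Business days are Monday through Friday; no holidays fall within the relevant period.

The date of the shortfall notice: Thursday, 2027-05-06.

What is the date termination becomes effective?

2027-09-15

The last day of the make-up period: 2027-05-06 + 14 days = 2027-05-20.
Adding 90 calendar days to 2027-05-20 gives 2027-08-18, which is the last day of the standstill period.
Adding 28 calendar days to 2027-08-18 gives 2027-09-15, which is the date termination becomes effective. 2027-09-15 is a Wednesday, so no roll-forward applies.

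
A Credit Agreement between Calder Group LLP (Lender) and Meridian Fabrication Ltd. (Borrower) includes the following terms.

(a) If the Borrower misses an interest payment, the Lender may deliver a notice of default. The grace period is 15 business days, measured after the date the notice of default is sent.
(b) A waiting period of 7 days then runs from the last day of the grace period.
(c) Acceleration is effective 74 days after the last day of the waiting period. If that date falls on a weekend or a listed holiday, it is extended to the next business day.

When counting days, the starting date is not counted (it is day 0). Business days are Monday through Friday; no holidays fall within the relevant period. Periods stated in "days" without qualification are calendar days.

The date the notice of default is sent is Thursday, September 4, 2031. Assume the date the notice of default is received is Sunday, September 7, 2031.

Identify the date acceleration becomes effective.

December 15, 2031

From Thursday, September 4, 2031, 15 business days (Sep 5, Sep 8, Sep 9, Sep 10, …, Sep 23, Sep 24, Sep 25, skipping weekends) brings us to Thursday, September 25, 2031, which is the last day of the grace period.
The last day of the waiting period: September 25, 2031 + 7 days = October 2, 2031.
Adding 74 calendar days to October 2, 2031 gives December 15, 2031, which is the date acceleration becomes effective. December 15, 2031 is a Monday, so no roll-forward applies.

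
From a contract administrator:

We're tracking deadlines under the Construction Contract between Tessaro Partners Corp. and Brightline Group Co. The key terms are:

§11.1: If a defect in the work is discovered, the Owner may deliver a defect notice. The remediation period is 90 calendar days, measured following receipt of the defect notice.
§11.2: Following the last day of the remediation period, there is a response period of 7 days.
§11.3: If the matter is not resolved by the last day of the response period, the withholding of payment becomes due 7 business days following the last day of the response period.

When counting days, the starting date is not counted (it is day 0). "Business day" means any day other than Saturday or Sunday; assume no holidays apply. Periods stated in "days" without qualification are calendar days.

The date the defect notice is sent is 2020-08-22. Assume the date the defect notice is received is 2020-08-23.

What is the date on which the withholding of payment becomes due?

2020-12-08

The last day of the remediation period: 90 calendar days after 2020-08-23 is 2020-11-21.
Adding 7 calendar days to 2020-11-21 gives 2020-11-28, which is the last day of the response period.
From Saturday, 2020-11-28, 7 business days (Nov 30, Dec 1, Dec 2, Dec 3, Dec 4, Dec 7, Dec 8, skipping weekends) brings us to Tuesday, 2020-12-08, which is the date on which the withholding of payment becomes due.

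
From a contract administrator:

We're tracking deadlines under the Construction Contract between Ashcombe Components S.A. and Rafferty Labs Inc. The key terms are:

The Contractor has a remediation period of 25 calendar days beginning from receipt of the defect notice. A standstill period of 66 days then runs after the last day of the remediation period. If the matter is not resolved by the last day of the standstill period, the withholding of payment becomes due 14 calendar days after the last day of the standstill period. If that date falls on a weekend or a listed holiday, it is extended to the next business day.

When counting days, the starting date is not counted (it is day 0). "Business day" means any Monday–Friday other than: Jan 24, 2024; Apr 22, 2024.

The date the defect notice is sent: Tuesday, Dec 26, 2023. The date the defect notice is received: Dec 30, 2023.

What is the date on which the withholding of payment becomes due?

Adding 25 calendar days to Dec 30, 2023 gives Jan 24, 2024, which is the last day of the remediation period.
Adding 66 calendar days to Jan 24, 2024 gives Mar 30, 2024, which is the last day of the standstill period.
The date on which the withholding of payment becomes due: Mar 30, 2024 + 14 days = Apr 13, 2024. That falls on a Saturday, so it rolls to the next business day, Monday, Apr 15, 2024.

Apr 15, 2024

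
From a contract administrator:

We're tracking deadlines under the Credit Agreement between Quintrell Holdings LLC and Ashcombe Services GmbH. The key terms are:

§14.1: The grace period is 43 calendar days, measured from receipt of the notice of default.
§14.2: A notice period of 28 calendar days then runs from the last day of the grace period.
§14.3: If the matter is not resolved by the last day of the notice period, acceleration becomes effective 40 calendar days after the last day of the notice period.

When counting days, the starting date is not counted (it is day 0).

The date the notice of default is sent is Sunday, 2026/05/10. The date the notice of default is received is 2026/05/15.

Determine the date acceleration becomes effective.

2026/09/03

Adding 43 calendar days to 2026/05/15 gives 2026/06/27, which is the last day of the grace period.
Adding 28 calendar days to 2026/06/27 gives 2026/07/25, which is the last day of the notice period.
The date acceleration becomes effective: 2026/07/25 + 40 days = 2026/09/03.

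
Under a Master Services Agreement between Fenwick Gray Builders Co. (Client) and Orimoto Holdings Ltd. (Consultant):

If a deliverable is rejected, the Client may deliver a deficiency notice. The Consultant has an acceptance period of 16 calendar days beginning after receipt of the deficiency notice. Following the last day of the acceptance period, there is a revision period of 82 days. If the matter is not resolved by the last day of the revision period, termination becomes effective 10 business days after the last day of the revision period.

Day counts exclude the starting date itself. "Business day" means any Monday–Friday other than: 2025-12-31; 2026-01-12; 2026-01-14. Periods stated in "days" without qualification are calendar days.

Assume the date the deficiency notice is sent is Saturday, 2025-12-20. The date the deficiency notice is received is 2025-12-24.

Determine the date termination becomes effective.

The last day of the acceptance period: 16 calendar days after 2025-12-24 is 2026-01-09.
The last day of the revision period: 2026-01-09 + 82 days = 2026-04-01.
The date termination becomes effective: 10 business days after Wednesday, 2026-04-01, skipping weekends — Apr 2, Apr 3, Apr 6, Apr 7, Apr 8, Apr 9, Apr 10, Apr 13, Apr 14, Apr 15 — lands on Wednesday, 2026-04-15.

2026-04-15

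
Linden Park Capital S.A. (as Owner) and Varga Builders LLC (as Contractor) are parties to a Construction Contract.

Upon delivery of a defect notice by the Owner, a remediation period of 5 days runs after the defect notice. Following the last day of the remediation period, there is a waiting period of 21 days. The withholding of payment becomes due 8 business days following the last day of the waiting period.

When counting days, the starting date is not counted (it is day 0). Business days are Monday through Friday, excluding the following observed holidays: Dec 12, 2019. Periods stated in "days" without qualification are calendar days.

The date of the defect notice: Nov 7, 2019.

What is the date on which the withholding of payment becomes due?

The last day of the remediation period: Nov 7, 2019 + 5 days = Nov 12, 2019.
Adding 21 calendar days to Nov 12, 2019 gives Dec 3, 2019, which is the last day of the waiting period.
The date on which the withholding of payment becomes due: counting 8 business days from Tuesday, Dec 3, 2019 (Dec 4, Dec 5, Dec 6, Dec 9, Dec 10, Dec 11, Dec 13, Dec 16, skipping weekends and the listed holiday on Dec 12) reaches Monday, Dec 16, 2019.

Dec 16, 2019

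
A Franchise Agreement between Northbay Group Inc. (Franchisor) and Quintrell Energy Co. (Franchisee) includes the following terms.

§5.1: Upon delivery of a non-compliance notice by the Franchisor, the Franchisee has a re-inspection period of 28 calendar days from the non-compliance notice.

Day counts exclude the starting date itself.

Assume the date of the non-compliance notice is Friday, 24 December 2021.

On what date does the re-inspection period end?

21 January 2022

The last day of the re-inspection period: 28 calendar days after 24 December 2021 is 21 January 2022.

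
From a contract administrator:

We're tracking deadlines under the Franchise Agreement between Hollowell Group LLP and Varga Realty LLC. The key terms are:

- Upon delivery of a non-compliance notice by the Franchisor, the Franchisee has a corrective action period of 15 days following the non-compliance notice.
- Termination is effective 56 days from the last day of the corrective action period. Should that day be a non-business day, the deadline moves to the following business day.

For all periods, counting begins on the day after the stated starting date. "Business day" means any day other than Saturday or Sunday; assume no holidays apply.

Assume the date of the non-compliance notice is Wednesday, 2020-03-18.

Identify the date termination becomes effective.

2020-05-28

The last day of the corrective action period: 15 calendar days after 2020-03-18 is 2020-04-02.
The date termination becomes effective: 2020-04-02 + 56 days = 2020-05-28. 2020-05-28 is a Thursday, so no roll-forward applies.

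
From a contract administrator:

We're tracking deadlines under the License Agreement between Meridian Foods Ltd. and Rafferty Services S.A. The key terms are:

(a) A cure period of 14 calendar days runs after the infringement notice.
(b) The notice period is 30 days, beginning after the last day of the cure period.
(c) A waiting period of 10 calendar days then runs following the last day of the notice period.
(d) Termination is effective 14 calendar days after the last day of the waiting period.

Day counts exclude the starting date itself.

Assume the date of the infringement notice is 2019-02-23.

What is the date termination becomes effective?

The last day of the cure period: 14 calendar days after 2019-02-23 is 2019-03-09.
Adding 30 calendar days to 2019-03-09 gives 2019-04-08, which is the last day of the notice period.
The last day of the waiting period: 10 calendar days after 2019-04-08 is 2019-04-18.
Adding 14 calendar days to 2019-04-18 gives 2019-05-02, which is the date termination becomes effective.

2019-05-02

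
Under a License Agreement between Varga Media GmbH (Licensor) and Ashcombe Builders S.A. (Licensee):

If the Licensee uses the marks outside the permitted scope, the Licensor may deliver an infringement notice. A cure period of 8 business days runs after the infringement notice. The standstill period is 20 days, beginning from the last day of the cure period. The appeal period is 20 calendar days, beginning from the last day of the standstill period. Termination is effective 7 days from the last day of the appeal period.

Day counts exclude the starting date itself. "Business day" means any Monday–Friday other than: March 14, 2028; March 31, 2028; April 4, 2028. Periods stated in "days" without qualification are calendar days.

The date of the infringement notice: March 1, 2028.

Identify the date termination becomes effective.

The last day of the cure period: counting 8 business days from Wednesday, March 1, 2028 (Mar 2, Mar 3, Mar 6, Mar 7, Mar 8, Mar 9, Mar 10, Mar 13, skipping weekends) reaches Monday, March 13, 2028.
The last day of the standstill period: 20 calendar days after March 13, 2028 is April 2, 2028.
The last day of the appeal period: 20 calendar days after April 2, 2028 is April 22, 2028.
The date termination becomes effective: 7 calendar days after April 22, 2028 is April 29, 2028.

April 29, 2028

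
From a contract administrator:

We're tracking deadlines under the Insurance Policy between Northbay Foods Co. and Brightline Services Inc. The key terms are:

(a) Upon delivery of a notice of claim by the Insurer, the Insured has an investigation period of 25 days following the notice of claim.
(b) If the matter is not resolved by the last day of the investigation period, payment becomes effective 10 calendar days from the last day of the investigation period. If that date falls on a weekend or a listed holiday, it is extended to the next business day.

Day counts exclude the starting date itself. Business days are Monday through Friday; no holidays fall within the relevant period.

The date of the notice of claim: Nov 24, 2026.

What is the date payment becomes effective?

Dec 29, 2026

Adding 25 calendar days to Nov 24, 2026 gives Dec 19, 2026, which is the last day of the investigation period.
The date payment becomes effective: Dec 19, 2026 + 10 days = Dec 29, 2026. Dec 29, 2026 is a Tuesday, so no roll-forward applies.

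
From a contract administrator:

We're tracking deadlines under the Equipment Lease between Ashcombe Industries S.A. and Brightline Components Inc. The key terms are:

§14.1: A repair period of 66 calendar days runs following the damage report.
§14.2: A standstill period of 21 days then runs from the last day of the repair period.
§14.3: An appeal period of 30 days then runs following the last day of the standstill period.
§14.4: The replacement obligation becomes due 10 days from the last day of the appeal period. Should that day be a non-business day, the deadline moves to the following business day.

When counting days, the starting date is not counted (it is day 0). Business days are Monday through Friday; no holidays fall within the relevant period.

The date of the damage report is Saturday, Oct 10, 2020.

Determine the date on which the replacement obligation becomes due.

Feb 15, 2021

Adding 66 calendar days to Oct 10, 2020 gives Dec 15, 2020, which is the last day of the repair period.
Adding 21 calendar days to Dec 15, 2020 gives Jan 5, 2021, which is the last day of the standstill period.
The last day of the appeal period: 30 calendar days after Jan 5, 2021 is Feb 4, 2021.
Adding 10 calendar days to Feb 4, 2021 gives Feb 14, 2021, which is the date on which the replacement obligation becomes due. That falls on a Sunday, so it rolls to the next business day, Monday, Feb 15, 2021.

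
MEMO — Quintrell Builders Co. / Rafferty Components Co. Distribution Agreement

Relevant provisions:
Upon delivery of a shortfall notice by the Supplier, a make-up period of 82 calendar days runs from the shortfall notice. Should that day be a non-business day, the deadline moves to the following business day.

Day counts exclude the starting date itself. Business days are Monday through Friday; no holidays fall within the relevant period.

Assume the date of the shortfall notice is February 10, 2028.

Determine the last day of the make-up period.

May 2, 2028

The last day of the make-up period: 82 calendar days after February 10, 2028 is May 2, 2028. May 2, 2028 is a Tuesday, so no roll-forward applies.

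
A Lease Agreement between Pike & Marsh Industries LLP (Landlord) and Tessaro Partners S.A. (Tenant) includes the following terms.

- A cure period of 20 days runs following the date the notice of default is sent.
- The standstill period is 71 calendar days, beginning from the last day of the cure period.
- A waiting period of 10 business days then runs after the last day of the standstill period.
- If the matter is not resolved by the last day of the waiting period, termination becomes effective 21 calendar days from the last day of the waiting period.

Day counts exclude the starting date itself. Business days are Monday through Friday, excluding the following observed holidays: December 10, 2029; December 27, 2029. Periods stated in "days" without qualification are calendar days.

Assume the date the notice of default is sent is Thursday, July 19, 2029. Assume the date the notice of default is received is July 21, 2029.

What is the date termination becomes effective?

November 22, 2029

The last day of the cure period: 20 calendar days after July 19, 2029 is August 8, 2029.
The last day of the standstill period: 71 calendar days after August 8, 2029 is October 18, 2029.
The last day of the waiting period: counting 10 business days from Thursday, October 18, 2029 (Oct 19, Oct 22, Oct 23, Oct 24, Oct 25, Oct 26, Oct 29, Oct 30, Oct 31, Nov 1, skipping weekends) reaches Thursday, November 1, 2029.
The date termination becomes effective: 21 calendar days after November 1, 2029 is November 22, 2029.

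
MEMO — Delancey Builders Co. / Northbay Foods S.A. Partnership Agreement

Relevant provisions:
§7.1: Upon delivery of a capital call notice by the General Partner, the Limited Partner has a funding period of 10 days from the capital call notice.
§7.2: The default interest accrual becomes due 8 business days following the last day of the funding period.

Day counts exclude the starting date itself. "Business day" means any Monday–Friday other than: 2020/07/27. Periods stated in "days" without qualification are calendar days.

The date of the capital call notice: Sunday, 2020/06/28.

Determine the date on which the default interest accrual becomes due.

Adding 10 calendar days to 2020/06/28 gives 2020/07/08, which is the last day of the funding period.
From Wednesday, 2020/07/08, 8 business days (Jul 9, Jul 10, Jul 13, Jul 14, Jul 15, Jul 16, Jul 17, Jul 20, skipping weekends) brings us to Monday, 2020/07/20, which is the date on which the default interest accrual becomes due.

2020/07/20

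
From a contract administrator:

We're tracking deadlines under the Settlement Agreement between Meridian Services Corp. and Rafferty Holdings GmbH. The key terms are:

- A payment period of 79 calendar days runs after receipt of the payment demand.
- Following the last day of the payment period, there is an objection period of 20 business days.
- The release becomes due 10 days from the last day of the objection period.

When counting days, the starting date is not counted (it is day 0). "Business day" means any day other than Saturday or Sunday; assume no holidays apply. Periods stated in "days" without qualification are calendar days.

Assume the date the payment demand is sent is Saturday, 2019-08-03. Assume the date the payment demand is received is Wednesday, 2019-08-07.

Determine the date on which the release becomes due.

Adding 79 calendar days to 2019-08-07 gives 2019-10-25, which is the last day of the payment period.
From Friday, 2019-10-25, 20 business days (Oct 28, Oct 29, Oct 30, Oct 31, …, Nov 20, Nov 21, Nov 22, skipping weekends) brings us to Friday, 2019-11-22, which is the last day of the objection period.
The date on which the release becomes due: 10 calendar days after 2019-11-22 is 2019-12-02.

2019-12-02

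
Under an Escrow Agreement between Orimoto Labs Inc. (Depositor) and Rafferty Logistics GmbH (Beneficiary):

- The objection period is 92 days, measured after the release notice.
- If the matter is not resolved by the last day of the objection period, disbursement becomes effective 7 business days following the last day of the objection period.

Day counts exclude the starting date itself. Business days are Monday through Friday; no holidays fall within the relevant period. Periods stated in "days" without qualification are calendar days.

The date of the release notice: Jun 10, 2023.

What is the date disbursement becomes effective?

The last day of the objection period: Jun 10, 2023 + 92 days = Sep 10, 2023.
From Sunday, Sep 10, 2023, 7 business days (Sep 11, Sep 12, Sep 13, Sep 14, Sep 15, Sep 18, Sep 19, skipping weekends) brings us to Tuesday, Sep 19, 2023, which is the date disbursement becomes effective.

Sep 19, 2023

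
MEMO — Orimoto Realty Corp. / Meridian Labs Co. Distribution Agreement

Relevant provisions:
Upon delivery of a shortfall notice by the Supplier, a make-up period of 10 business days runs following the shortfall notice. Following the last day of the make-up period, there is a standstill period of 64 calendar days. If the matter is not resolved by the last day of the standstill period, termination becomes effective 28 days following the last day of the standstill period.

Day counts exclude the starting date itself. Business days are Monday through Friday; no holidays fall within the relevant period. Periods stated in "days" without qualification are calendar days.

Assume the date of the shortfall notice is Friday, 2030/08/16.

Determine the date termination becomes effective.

2030/11/30

From Friday, 2030/08/16, 10 business days (Aug 19, Aug 20, Aug 21, Aug 22, Aug 23, Aug 26, Aug 27, Aug 28, Aug 29, Aug 30, skipping weekends) brings us to Friday, 2030/08/30, which is the last day of the make-up period.
The last day of the standstill period: 2030/08/30 + 64 days = 2030/11/02.
The date termination becomes effective: 28 calendar days after 2030/11/02 is 2030/11/30.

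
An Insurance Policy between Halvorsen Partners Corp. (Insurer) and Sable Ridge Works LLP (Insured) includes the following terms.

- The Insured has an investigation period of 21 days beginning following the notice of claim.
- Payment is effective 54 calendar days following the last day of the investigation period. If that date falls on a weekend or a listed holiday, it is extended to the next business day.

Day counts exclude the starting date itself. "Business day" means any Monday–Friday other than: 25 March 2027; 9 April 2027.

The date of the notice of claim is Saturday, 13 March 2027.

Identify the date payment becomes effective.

27 May 2027

The last day of the investigation period: 13 March 2027 + 21 days = 3 April 2027.
The date payment becomes effective: 3 April 2027 + 54 days = 27 May 2027. 27 May 2027 is a Thursday and is not a listed holiday, so no roll-forward applies.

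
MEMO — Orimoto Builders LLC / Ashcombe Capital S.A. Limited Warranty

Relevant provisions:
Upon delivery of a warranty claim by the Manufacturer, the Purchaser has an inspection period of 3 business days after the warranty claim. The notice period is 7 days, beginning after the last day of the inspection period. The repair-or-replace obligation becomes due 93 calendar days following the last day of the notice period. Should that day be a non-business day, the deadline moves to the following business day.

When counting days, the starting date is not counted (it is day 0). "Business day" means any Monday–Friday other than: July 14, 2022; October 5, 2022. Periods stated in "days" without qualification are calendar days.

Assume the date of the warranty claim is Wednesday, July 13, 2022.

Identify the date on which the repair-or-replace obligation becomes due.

The last day of the inspection period: counting 3 business days from Wednesday, July 13, 2022 (Jul 15, Jul 18, Jul 19, skipping weekends and the listed holiday on Jul 14) reaches Tuesday, July 19, 2022.
Adding 7 calendar days to July 19, 2022 gives July 26, 2022, which is the last day of the notice period.
The date on which the repair-or-replace obligation becomes due: 93 calendar days after July 26, 2022 is October 27, 2022. October 27, 2022 is a Thursday and is not a listed holiday, so no roll-forward applies.

October 27, 2022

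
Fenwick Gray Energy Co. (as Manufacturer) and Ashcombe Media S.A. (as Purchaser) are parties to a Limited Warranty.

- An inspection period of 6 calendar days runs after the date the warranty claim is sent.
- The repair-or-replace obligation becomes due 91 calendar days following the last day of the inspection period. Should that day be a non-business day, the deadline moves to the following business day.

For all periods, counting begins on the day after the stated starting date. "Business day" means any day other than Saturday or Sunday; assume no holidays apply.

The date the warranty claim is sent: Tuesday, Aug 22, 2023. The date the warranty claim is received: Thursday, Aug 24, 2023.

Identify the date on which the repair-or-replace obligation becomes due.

Nov 27, 2023

Adding 6 calendar days to Aug 22, 2023 gives Aug 28, 2023, which is the last day of the inspection period.
The date on which the repair-or-replace obligation becomes due: 91 calendar days after Aug 28, 2023 is Nov 27, 2023. Nov 27, 2023 is a Monday, so no roll-forward applies.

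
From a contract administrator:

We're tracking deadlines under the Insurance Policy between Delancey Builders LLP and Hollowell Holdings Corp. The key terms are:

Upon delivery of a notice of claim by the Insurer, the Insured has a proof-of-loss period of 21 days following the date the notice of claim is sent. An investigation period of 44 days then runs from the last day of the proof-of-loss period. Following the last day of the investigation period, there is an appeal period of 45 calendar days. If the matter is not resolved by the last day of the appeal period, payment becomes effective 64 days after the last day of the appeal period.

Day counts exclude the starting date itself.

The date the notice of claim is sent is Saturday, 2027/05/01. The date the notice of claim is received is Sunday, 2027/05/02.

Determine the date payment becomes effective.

2027/10/22

Adding 21 calendar days to 2027/05/01 gives 2027/05/22, which is the last day of the proof-of-loss period.
Adding 44 calendar days to 2027/05/22 gives 2027/07/05, which is the last day of the investigation period.
Adding 45 calendar days to 2027/07/05 gives 2027/08/19, which is the last day of the appeal period.
Adding 64 calendar days to 2027/08/19 gives 2027/10/22, which is the date payment becomes effective.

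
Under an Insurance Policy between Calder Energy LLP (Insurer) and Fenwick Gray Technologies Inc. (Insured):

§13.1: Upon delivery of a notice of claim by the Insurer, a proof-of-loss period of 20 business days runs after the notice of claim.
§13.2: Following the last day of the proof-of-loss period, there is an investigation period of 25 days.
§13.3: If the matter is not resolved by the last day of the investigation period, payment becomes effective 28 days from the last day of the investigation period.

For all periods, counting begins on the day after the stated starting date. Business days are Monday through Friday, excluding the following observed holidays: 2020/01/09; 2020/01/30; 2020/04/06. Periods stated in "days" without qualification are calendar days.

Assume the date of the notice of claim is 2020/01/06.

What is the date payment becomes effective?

2020/03/29

From Monday, 2020/01/06, 20 business days (Jan 7, Jan 8, Jan 10, Jan 13, …, Feb 3, Feb 4, Feb 5, skipping weekends and the listed holidays on Jan 9, Jan 30) brings us to Wednesday, 2020/02/05, which is the last day of the proof-of-loss period.
The last day of the investigation period: 25 calendar days after 2020/02/05 is 2020/03/01.
The date payment becomes effective: 28 calendar days after 2020/03/01 is 2020/03/29.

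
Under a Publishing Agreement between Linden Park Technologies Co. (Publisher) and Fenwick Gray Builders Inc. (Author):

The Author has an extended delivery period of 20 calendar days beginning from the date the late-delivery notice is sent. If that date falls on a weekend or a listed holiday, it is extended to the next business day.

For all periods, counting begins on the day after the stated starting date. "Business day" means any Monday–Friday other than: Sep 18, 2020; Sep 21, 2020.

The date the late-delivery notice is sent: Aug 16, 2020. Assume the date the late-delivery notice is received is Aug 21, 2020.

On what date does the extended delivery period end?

Sep 7, 2020

The last day of the extended delivery period: Aug 16, 2020 + 20 days = Sep 5, 2020. That falls on a Saturday, so it rolls to the next business day, Monday, Sep 7, 2020.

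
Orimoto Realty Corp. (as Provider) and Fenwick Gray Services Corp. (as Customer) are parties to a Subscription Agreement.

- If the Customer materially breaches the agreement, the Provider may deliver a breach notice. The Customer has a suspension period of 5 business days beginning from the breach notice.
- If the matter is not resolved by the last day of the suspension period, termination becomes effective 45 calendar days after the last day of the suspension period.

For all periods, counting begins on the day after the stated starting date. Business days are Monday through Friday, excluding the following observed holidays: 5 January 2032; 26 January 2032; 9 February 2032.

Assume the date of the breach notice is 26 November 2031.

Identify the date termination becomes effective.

17 January 2032

From Wednesday, 26 November 2031, 5 business days (Nov 27, Nov 28, Dec 1, Dec 2, Dec 3, skipping weekends) brings us to Wednesday, 3 December 2031, which is the last day of the suspension period.
The date termination becomes effective: 45 calendar days after 3 December 2031 is 17 January 2032.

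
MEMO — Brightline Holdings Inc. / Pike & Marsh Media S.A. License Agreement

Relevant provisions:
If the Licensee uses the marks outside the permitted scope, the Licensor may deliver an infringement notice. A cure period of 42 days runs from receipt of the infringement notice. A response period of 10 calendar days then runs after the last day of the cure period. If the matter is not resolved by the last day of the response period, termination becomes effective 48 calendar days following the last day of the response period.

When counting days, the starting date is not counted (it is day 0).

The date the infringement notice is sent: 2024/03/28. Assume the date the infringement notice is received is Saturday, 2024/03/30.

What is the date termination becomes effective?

2024/07/08

Adding 42 calendar days to 2024/03/30 gives 2024/05/11, which is the last day of the cure period.
The last day of the response period: 10 calendar days after 2024/05/11 is 2024/05/21.
The date termination becomes effective: 2024/05/21 + 48 days = 2024/07/08.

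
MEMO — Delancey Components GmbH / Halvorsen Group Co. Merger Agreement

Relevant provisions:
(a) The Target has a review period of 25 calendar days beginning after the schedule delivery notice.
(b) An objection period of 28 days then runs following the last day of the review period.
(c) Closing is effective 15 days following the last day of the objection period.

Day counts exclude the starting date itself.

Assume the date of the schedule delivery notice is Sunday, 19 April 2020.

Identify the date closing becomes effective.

The last day of the review period: 25 calendar days after 19 April 2020 is 14 May 2020.
The last day of the objection period: 28 calendar days after 14 May 2020 is 11 June 2020.
The date closing becomes effective: 15 calendar days after 11 June 2020 is 26 June 2020.

26 June 2020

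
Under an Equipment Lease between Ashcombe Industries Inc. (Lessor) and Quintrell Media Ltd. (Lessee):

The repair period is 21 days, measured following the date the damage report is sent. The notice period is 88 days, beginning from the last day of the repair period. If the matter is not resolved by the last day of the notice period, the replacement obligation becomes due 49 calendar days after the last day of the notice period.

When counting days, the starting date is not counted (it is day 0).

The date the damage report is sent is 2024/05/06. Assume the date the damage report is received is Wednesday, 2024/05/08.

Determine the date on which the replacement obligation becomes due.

2024/10/11

The last day of the repair period: 21 calendar days after 2024/05/06 is 2024/05/27.
The last day of the notice period: 88 calendar days after 2024/05/27 is 2024/08/23.
Adding 49 calendar days to 2024/08/23 gives 2024/10/11, which is the date on which the replacement obligation becomes due.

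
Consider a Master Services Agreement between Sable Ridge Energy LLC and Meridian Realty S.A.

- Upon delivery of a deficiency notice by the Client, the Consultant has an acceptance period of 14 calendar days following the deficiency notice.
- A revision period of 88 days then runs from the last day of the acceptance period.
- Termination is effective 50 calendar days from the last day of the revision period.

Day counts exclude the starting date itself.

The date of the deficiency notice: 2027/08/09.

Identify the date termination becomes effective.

Adding 14 calendar days to 2027/08/09 gives 2027/08/23, which is the last day of the acceptance period.
The last day of the revision period: 2027/08/23 + 88 days = 2027/11/19.
The date termination becomes effective: 50 calendar days after 2027/11/19 is 2028/01/08.

2028/01/08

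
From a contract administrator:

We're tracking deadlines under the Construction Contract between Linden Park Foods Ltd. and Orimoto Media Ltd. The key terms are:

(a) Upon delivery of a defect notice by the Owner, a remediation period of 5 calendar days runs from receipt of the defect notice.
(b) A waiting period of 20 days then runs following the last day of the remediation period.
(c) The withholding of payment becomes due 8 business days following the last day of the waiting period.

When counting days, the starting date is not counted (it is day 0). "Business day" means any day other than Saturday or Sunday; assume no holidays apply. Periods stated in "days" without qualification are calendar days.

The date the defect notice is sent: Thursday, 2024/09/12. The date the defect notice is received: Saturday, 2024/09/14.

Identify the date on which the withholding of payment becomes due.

The last day of the remediation period: 2024/09/14 + 5 days = 2024/09/19.
Adding 20 calendar days to 2024/09/19 gives 2024/10/09, which is the last day of the waiting period.
The date on which the withholding of payment becomes due: 8 business days after Wednesday, 2024/10/09, skipping weekends — Oct 10, Oct 11, Oct 14, Oct 15, Oct 16, Oct 17, Oct 18, Oct 21 — lands on Monday, 2024/10/21.

2024/10/21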